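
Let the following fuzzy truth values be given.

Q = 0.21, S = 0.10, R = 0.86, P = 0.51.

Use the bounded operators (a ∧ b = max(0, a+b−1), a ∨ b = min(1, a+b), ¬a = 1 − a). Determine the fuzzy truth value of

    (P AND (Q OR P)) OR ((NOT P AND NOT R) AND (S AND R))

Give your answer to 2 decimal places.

Q OR P = min(1, a+b) on (0.21, 0.51) = 0.72
P AND (Q OR P) = max(0, a+b−1) on (0.51, 0.72) = 0.23
NOT P = 1 − 0.51 = 0.49
NOT R = 1 − 0.86 = 0.14
NOT P AND NOT R = max(0, a+b−1) on (0.49, 0.14) = 0.00
S AND R = max(0, a+b−1) on (0.10, 0.86) = 0.00
(NOT P AND NOT R) AND (S AND R) = max(0, a+b−1) on (0.00, 0.00) = 0.00
(P AND (Q OR P)) OR ((NOT P AND NOT R) AND (S AND R)) = min(1, a+b) on (0.23, 0.00) = 0.23

0.23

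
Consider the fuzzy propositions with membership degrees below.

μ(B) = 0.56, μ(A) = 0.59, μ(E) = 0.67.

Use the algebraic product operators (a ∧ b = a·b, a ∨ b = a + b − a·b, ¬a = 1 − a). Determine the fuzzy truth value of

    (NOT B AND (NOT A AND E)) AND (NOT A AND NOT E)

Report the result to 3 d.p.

0.016

NOT B = 1 − 0.5600 = 0.4400
NOT A = 1 − 0.5900 = 0.4100
NOT A AND E = a·b on (0.4100, 0.6700) = 0.2747
NOT B AND (NOT A AND E) = a·b on (0.4400, 0.2747) = 0.1209
NOT A = 1 − 0.5900 = 0.4100
NOT E = 1 − 0.6700 = 0.3300
NOT A AND NOT E = a·b on (0.4100, 0.3300) = 0.1353
(NOT B AND (NOT A AND E)) AND (NOT A AND NOT E) = a·b on (0.1209, 0.1353) = 0.0164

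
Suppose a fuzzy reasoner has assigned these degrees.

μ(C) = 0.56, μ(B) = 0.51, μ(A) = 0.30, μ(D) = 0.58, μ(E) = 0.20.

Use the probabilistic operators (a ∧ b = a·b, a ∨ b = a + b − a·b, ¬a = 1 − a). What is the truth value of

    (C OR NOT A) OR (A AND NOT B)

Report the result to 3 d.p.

NOT A = 1 − 0.3000 = 0.7000
C OR NOT A = a + b − a·b on (0.5600, 0.7000) = 0.8680
NOT B = 1 − 0.5100 = 0.4900
A AND NOT B = a·b on (0.3000, 0.4900) = 0.1470
(C OR NOT A) OR (A AND NOT B) = a + b − a·b on (0.8680, 0.1470) = 0.8874

0.887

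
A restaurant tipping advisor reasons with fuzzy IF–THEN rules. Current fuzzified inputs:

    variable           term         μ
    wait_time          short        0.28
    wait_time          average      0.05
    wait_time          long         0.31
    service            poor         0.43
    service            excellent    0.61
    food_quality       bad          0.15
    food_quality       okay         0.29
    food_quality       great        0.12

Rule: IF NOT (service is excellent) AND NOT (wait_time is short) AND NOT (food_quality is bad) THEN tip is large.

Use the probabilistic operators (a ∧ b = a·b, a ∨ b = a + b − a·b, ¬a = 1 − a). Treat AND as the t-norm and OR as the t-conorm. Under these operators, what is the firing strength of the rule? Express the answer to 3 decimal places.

0.239

firing strength: ¬excellent=1−0.61=0.39, ¬short=1−0.28=0.72, ¬bad=1−0.15=0.85; AND[a·b] → w = 0.2387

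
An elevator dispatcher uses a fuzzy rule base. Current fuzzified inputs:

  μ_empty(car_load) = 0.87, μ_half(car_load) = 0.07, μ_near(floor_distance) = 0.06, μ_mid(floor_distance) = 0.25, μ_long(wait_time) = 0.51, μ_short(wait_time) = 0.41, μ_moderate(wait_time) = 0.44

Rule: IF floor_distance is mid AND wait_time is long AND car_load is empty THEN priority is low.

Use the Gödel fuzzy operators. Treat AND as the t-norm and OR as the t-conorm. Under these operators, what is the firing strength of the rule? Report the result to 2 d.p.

0.25

firing strength: mid=0.25, long=0.51, empty=0.87; AND[min(a, b)] → w = 0.25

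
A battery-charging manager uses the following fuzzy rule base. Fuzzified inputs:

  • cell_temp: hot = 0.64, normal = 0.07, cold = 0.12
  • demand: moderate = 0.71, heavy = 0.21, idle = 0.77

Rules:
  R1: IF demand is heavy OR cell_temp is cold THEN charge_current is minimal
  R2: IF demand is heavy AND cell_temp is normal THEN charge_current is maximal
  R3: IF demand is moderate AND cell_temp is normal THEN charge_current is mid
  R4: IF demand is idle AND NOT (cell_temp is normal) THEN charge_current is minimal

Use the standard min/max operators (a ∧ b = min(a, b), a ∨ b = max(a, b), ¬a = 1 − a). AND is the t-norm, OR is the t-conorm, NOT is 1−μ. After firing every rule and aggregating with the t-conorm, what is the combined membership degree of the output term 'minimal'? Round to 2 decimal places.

0.77

R1: heavy=0.21, cold=0.12; OR[max(a, b)] → w = 0.21
R2: heavy=0.21, normal=0.07; AND[min(a, b)] → w = 0.07
R3: moderate=0.71, normal=0.07; AND[min(a, b)] → w = 0.07
R4: idle=0.77, ¬normal=1−0.07=0.93; AND[min(a, b)] → w = 0.77
Rules with consequent 'minimal': {R1, R4} → strengths 0.21, 0.77
Aggregate via t-conorm [max(a, b)]: 0.77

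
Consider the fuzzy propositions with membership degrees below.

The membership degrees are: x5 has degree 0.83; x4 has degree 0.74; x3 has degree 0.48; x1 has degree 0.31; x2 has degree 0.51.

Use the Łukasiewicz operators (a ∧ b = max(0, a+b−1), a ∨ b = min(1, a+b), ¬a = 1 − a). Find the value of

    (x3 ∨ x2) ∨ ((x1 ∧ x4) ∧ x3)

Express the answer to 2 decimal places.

0.99

x3 ∨ x2 = min(1, a+b) on (0.48, 0.51) = 0.99
x1 ∧ x4 = max(0, a+b−1) on (0.31, 0.74) = 0.05
(x1 ∧ x4) ∧ x3 = max(0, a+b−1) on (0.05, 0.48) = 0.00
(x3 ∨ x2) ∨ ((x1 ∧ x4) ∧ x3) = min(1, a+b) on (0.99, 0.00) = 0.99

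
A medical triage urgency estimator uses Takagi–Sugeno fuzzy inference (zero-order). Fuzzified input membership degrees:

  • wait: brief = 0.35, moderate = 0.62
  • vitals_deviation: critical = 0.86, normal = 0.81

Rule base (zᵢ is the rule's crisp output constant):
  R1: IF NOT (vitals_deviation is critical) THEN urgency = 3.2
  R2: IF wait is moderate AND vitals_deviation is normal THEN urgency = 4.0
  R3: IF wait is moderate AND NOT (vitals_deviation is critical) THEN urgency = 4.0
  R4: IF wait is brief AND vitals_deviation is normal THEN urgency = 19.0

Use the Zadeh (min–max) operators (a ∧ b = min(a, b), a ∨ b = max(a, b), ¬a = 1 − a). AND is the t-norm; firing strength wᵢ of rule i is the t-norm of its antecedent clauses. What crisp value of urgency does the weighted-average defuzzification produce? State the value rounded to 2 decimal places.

R1 (z=3.2): ¬critical=1−0.86=0.14 → w = 0.14
R2 (z=4.0): moderate=0.62, normal=0.81; AND[min(a, b)] → w = 0.62
R3 (z=4.0): moderate=0.62, ¬critical=1−0.86=0.14; AND[min(a, b)] → w = 0.14
R4 (z=19.0): brief=0.35, normal=0.81; AND[min(a, b)] → w = 0.35
Weighted average = (0.14·3.2 + 0.62·4.0 + 0.14·4.0 + 0.35·19.0) / (0.14 + 0.62 + 0.14 + 0.35)
  = 10.1380 / 1.2500 = 8.11

8.11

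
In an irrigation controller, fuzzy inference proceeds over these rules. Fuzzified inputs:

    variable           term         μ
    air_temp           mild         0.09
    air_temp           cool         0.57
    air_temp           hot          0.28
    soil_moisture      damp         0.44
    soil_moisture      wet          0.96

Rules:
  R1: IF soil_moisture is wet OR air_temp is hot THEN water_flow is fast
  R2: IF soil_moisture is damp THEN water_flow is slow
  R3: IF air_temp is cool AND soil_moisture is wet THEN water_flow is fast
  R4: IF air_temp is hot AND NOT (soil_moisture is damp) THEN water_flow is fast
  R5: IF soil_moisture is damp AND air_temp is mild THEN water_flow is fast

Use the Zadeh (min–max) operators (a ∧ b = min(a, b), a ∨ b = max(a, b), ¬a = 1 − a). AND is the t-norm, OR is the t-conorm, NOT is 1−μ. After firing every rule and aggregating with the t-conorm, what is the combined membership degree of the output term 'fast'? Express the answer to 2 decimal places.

0.96

R1: wet=0.96, hot=0.28; OR[max(a, b)] → w = 0.96
R2: damp=0.44 → w = 0.44
R3: cool=0.57, wet=0.96; AND[min(a, b)] → w = 0.57
R4: hot=0.28, ¬damp=1−0.44=0.56; AND[min(a, b)] → w = 0.28
R5: damp=0.44, mild=0.09; AND[min(a, b)] → w = 0.09
Rules with consequent 'fast': {R1, R3, R4, R5} → strengths 0.96, 0.57, 0.28, 0.09
Aggregate via t-conorm [max(a, b)]: 0.96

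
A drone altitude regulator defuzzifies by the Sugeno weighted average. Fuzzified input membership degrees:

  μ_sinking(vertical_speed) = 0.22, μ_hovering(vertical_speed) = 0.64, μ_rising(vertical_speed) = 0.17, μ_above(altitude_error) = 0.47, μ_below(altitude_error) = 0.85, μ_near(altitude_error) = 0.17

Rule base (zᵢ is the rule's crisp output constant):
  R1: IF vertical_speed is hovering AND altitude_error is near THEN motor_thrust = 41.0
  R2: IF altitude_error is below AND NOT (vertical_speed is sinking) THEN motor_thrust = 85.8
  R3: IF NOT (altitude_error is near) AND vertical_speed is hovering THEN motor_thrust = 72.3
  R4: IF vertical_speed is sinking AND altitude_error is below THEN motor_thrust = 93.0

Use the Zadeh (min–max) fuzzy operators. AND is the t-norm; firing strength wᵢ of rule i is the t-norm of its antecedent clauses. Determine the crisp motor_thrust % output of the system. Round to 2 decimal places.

R1 (z=41.0): hovering=0.64, near=0.17; AND[min(a, b)] → w = 0.17
R2 (z=85.8): below=0.85, ¬sinking=1−0.22=0.78; AND[min(a, b)] → w = 0.78
R3 (z=72.3): ¬near=1−0.17=0.83, hovering=0.64; AND[min(a, b)] → w = 0.64
R4 (z=93.0): sinking=0.22, below=0.85; AND[min(a, b)] → w = 0.22
Weighted average = (0.17·41.0 + 0.78·85.8 + 0.64·72.3 + 0.22·93.0) / (0.17 + 0.78 + 0.64 + 0.22)
  = 140.6260 / 1.8100 = 77.69

77.69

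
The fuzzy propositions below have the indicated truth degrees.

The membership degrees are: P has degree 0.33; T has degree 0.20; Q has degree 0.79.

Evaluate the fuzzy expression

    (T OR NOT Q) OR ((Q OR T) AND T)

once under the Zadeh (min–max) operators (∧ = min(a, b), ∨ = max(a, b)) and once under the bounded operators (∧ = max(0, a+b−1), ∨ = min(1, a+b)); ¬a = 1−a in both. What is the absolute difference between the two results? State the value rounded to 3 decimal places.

Under Zadeh (min–max):
  NOT Q = 1 − 0.79 = 0.21
  T OR NOT Q = max(a, b) on (0.20, 0.21) = 0.21
  Q OR T = max(a, b) on (0.79, 0.20) = 0.79
  (Q OR T) AND T = min(a, b) on (0.79, 0.20) = 0.20
  (T OR NOT Q) OR ((Q OR T) AND T) = max(a, b) on (0.21, 0.20) = 0.21
  → value = 0.2100
Under bounded:
  NOT Q = 1 − 0.79 = 0.21
  T OR NOT Q = min(1, a+b) on (0.20, 0.21) = 0.41
  Q OR T = min(1, a+b) on (0.79, 0.20) = 0.99
  (Q OR T) AND T = max(0, a+b−1) on (0.99, 0.20) = 0.19
  (T OR NOT Q) OR ((Q OR T) AND T) = min(1, a+b) on (0.41, 0.19) = 0.60
  → value = 0.6000
|0.2100 − 0.6000| = 0.390

0.390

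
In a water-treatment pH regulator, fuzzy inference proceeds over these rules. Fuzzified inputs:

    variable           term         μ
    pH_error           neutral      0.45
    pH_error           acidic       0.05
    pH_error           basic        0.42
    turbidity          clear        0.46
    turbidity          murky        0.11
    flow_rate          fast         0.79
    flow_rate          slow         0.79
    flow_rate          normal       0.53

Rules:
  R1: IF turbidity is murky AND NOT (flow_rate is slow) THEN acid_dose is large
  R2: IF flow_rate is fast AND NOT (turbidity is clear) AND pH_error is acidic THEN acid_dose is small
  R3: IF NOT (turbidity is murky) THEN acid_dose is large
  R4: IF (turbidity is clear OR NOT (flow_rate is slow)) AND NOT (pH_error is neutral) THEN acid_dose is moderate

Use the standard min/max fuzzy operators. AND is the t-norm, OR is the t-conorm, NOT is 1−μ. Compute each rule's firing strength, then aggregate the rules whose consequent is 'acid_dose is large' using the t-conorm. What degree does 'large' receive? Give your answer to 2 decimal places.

0.89

R1: murky=0.11, ¬slow=1−0.79=0.21; AND[min(a, b)] → w = 0.11
R2: fast=0.79, ¬clear=1−0.46=0.54, acidic=0.05; AND[min(a, b)] → w = 0.05
R3: ¬murky=1−0.11=0.89 → w = 0.89
R4: (clear=0.46 OR ¬slow=1−0.79=0.21) = 0.46; AND[min(a, b)] with ¬neutral=1−0.45=0.55 → w = 0.46
Rules with consequent 'large': {R1, R3} → strengths 0.11, 0.89
Aggregate via t-conorm [max(a, b)]: 0.89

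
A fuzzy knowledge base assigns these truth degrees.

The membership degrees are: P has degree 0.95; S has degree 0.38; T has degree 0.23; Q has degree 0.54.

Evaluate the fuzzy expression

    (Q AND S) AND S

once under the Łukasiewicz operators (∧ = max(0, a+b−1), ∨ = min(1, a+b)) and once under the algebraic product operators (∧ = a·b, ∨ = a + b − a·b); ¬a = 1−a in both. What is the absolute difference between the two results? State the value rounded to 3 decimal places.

Under Łukasiewicz:
  Q AND S = max(0, a+b−1) on (0.54, 0.38) = 0.00
  (Q AND S) AND S = max(0, a+b−1) on (0.00, 0.38) = 0.00
  → value = 0.0000
Under algebraic product:
  Q AND S = a·b on (0.5400, 0.3800) = 0.2052
  (Q AND S) AND S = a·b on (0.2052, 0.3800) = 0.0780
  → value = 0.0780
|0.0000 − 0.0780| = 0.078

0.078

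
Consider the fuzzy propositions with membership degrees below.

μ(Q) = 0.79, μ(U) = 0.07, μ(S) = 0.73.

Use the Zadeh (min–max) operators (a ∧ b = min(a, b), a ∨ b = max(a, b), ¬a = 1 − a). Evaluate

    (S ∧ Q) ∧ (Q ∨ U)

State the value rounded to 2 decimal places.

0.73

S ∧ Q = min(a, b) on (0.73, 0.79) = 0.73
Q ∨ U = max(a, b) on (0.79, 0.07) = 0.79
(S ∧ Q) ∧ (Q ∨ U) = min(a, b) on (0.73, 0.79) = 0.73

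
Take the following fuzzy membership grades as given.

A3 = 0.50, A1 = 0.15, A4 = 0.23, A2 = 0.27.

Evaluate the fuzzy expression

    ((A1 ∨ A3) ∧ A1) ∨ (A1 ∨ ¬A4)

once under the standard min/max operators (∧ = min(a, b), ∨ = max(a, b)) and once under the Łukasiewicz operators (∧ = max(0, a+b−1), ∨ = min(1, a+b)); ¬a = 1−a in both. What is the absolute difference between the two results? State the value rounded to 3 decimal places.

0.150

Under standard min/max:
  A1 ∨ A3 = max(a, b) on (0.15, 0.50) = 0.50
  (A1 ∨ A3) ∧ A1 = min(a, b) on (0.50, 0.15) = 0.15
  ¬A4 = 1 − 0.23 = 0.77
  A1 ∨ ¬A4 = max(a, b) on (0.15, 0.77) = 0.77
  ((A1 ∨ A3) ∧ A1) ∨ (A1 ∨ ¬A4) = max(a, b) on (0.15, 0.77) = 0.77
  → value = 0.7700
Under Łukasiewicz:
  A1 ∨ A3 = min(1, a+b) on (0.15, 0.50) = 0.65
  (A1 ∨ A3) ∧ A1 = max(0, a+b−1) on (0.65, 0.15) = 0.00
  ¬A4 = 1 − 0.23 = 0.77
  A1 ∨ ¬A4 = min(1, a+b) on (0.15, 0.77) = 0.92
  ((A1 ∨ A3) ∧ A1) ∨ (A1 ∨ ¬A4) = min(1, a+b) on (0.00, 0.92) = 0.92
  → value = 0.9200
|0.7700 − 0.9200| = 0.150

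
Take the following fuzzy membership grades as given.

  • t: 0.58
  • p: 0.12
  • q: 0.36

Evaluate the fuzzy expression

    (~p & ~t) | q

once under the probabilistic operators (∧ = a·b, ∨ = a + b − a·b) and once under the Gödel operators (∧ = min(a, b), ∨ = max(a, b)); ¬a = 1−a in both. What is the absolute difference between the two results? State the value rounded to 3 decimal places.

0.177

Under probabilistic:
  ~p = 1 − 0.1200 = 0.8800
  ~t = 1 − 0.5800 = 0.4200
  ~p & ~t = a·b on (0.8800, 0.4200) = 0.3696
  (~p & ~t) | q = a + b − a·b on (0.3696, 0.3600) = 0.5965
  → value = 0.5965
Under Gödel:
  ~p = 1 − 0.12 = 0.88
  ~t = 1 − 0.58 = 0.42
  ~p & ~t = min(a, b) on (0.88, 0.42) = 0.42
  (~p & ~t) | q = max(a, b) on (0.42, 0.36) = 0.42
  → value = 0.4200
|0.5965 − 0.4200| = 0.177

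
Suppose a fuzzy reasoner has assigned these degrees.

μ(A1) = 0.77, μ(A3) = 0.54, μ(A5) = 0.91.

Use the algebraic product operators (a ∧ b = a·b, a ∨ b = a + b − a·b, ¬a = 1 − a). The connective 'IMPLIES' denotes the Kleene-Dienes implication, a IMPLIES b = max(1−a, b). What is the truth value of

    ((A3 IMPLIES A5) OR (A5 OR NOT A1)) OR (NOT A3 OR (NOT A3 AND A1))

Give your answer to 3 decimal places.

A3 IMPLIES A5  [Kleene-Dienes: max(1−a, b)] with a=0.5400, b=0.9100 → 0.9100
NOT A1 = 1 − 0.7700 = 0.2300
A5 OR NOT A1 = a + b − a·b on (0.9100, 0.2300) = 0.9307
(A3 IMPLIES A5) OR (A5 OR NOT A1) = a + b − a·b on (0.9100, 0.9307) = 0.9938
NOT A3 = 1 − 0.5400 = 0.4600
NOT A3 = 1 − 0.5400 = 0.4600
NOT A3 AND A1 = a·b on (0.4600, 0.7700) = 0.3542
NOT A3 OR (NOT A3 AND A1) = a + b − a·b on (0.4600, 0.3542) = 0.6513
((A3 IMPLIES A5) OR (A5 OR NOT A1)) OR (NOT A3 OR (NOT A3 AND A1)) = a + b − a·b on (0.9938, 0.6513) = 0.9978

0.998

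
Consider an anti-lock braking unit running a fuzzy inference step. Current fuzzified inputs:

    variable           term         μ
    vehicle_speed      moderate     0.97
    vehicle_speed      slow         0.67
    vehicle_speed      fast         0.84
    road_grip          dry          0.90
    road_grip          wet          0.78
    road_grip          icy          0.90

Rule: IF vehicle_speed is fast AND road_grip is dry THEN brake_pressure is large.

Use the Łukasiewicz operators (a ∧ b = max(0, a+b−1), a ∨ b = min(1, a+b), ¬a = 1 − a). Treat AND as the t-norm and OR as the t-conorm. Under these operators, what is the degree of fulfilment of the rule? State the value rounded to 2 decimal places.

0.74

firing strength: fast=0.84, dry=0.90; AND[max(0, a+b−1)] → w = 0.74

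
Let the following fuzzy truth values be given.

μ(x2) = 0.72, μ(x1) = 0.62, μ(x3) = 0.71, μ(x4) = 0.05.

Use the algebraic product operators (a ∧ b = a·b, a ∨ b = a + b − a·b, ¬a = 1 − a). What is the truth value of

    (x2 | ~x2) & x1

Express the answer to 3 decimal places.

0.495

~x2 = 1 − 0.7200 = 0.2800
x2 | ~x2 = a + b − a·b on (0.7200, 0.2800) = 0.7984
(x2 | ~x2) & x1 = a·b on (0.7984, 0.6200) = 0.4950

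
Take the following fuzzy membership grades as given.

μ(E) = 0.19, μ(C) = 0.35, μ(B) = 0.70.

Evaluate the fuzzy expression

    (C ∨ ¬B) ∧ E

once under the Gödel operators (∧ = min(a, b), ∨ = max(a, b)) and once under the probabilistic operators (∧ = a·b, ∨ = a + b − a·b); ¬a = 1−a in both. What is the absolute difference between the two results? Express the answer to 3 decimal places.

0.086

Under Gödel:
  ¬B = 1 − 0.70 = 0.30
  C ∨ ¬B = max(a, b) on (0.35, 0.30) = 0.35
  (C ∨ ¬B) ∧ E = min(a, b) on (0.35, 0.19) = 0.19
  → value = 0.1900
Under probabilistic:
  ¬B = 1 − 0.7000 = 0.3000
  C ∨ ¬B = a + b − a·b on (0.3500, 0.3000) = 0.5450
  (C ∨ ¬B) ∧ E = a·b on (0.5450, 0.1900) = 0.1036
  → value = 0.1036
|0.1900 − 0.1036| = 0.086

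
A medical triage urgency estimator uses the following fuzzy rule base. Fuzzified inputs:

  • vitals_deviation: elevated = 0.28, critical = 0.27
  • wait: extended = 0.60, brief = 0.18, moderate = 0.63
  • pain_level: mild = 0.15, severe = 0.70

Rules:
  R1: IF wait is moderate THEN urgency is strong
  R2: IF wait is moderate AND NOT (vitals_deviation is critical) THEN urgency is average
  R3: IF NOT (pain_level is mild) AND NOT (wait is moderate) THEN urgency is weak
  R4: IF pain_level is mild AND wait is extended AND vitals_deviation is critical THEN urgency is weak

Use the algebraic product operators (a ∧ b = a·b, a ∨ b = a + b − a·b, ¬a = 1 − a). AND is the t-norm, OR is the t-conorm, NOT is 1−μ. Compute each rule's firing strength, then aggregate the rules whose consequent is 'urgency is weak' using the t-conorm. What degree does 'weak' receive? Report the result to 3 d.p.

0.331

R1: moderate=0.63 → w = 0.6300
R2: moderate=0.63, ¬critical=1−0.27=0.73; AND[a·b] → w = 0.4599
R3: ¬mild=1−0.15=0.85, ¬moderate=1−0.63=0.37; AND[a·b] → w = 0.3145
R4: mild=0.15, extended=0.60, critical=0.27; AND[a·b] → w = 0.0243
Rules with consequent 'weak': {R3, R4} → strengths 0.3145, 0.0243
Aggregate via t-conorm [a + b − a·b]: 0.3312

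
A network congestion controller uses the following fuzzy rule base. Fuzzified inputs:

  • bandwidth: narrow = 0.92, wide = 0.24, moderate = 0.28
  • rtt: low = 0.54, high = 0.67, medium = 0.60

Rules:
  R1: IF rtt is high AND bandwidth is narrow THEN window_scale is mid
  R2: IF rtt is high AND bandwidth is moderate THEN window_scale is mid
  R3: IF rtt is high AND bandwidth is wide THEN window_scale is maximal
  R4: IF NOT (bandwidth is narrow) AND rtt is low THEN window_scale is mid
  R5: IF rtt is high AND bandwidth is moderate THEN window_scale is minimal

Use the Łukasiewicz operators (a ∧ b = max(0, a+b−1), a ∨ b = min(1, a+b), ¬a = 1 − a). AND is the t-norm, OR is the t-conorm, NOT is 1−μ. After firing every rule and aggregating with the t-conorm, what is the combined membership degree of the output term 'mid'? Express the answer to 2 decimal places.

R1: high=0.67, narrow=0.92; AND[max(0, a+b−1)] → w = 0.59
R2: high=0.67, moderate=0.28; AND[max(0, a+b−1)] → w = 0.00
R3: high=0.67, wide=0.24; AND[max(0, a+b−1)] → w = 0.00
R4: ¬narrow=1−0.92=0.08, low=0.54; AND[max(0, a+b−1)] → w = 0.00
R5: high=0.67, moderate=0.28; AND[max(0, a+b−1)] → w = 0.00
Rules with consequent 'mid': {R1, R2, R4} → strengths 0.59, 0.00, 0.00
Aggregate via t-conorm [min(1, a+b)]: 0.59

0.59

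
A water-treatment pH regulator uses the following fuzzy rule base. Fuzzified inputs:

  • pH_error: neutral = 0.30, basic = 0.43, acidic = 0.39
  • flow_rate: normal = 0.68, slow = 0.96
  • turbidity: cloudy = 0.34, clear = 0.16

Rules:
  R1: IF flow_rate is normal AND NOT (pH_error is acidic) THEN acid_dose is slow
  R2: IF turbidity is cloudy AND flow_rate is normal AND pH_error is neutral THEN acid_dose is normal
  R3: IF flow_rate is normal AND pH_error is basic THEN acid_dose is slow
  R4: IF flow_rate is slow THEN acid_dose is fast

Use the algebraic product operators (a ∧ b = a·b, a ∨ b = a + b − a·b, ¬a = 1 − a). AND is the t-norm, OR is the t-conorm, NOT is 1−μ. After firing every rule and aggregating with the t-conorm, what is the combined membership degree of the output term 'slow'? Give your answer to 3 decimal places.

R1: normal=0.68, ¬acidic=1−0.39=0.61; AND[a·b] → w = 0.4148
R2: cloudy=0.34, normal=0.68, neutral=0.30; AND[a·b] → w = 0.0694
R3: normal=0.68, basic=0.43; AND[a·b] → w = 0.2924
R4: slow=0.96 → w = 0.9600
Rules with consequent 'slow': {R1, R3} → strengths 0.4148, 0.2924
Aggregate via t-conorm [a + b − a·b]: 0.5859

0.586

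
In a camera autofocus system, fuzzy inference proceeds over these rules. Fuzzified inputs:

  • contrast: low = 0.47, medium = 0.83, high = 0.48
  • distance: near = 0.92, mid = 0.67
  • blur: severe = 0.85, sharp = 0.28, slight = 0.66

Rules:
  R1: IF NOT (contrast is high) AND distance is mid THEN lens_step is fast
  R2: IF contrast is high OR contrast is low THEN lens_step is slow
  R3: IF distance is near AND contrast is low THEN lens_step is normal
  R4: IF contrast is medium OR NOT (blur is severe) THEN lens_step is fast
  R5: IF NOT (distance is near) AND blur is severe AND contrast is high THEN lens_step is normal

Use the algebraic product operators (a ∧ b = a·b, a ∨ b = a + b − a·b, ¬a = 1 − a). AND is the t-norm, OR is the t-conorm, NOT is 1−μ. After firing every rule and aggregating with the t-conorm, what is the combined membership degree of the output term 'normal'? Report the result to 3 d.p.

R1: ¬high=1−0.48=0.52, mid=0.67; AND[a·b] → w = 0.3484
R2: high=0.48, low=0.47; OR[a + b − a·b] → w = 0.7244
R3: near=0.92, low=0.47; AND[a·b] → w = 0.4324
R4: medium=0.83, ¬severe=1−0.85=0.15; OR[a + b − a·b] → w = 0.8555
R5: ¬near=1−0.92=0.08, severe=0.85, high=0.48; AND[a·b] → w = 0.0326
Rules with consequent 'normal': {R3, R5} → strengths 0.4324, 0.0326
Aggregate via t-conorm [a + b − a·b]: 0.4509

0.451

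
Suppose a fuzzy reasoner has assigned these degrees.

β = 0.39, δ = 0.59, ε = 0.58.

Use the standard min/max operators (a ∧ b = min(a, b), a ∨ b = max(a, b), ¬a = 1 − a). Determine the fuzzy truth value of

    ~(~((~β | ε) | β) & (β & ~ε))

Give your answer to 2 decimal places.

~β = 1 − 0.39 = 0.61
~β | ε = max(a, b) on (0.61, 0.58) = 0.61
(~β | ε) | β = max(a, b) on (0.61, 0.39) = 0.61
~((~β | ε) | β) = 1 − 0.61 = 0.39
~ε = 1 − 0.58 = 0.42
β & ~ε = min(a, b) on (0.39, 0.42) = 0.39
~((~β | ε) | β) & (β & ~ε) = min(a, b) on (0.39, 0.39) = 0.39
~(~((~β | ε) | β) & (β & ~ε)) = 1 − 0.39 = 0.61

0.61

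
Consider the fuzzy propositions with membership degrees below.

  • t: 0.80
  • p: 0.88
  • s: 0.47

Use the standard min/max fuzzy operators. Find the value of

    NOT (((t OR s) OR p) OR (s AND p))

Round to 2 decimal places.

0.12

t OR s = max(a, b) on (0.80, 0.47) = 0.80
(t OR s) OR p = max(a, b) on (0.80, 0.88) = 0.88
s AND p = min(a, b) on (0.47, 0.88) = 0.47
((t OR s) OR p) OR (s AND p) = max(a, b) on (0.88, 0.47) = 0.88
NOT (((t OR s) OR p) OR (s AND p)) = 1 − 0.88 = 0.12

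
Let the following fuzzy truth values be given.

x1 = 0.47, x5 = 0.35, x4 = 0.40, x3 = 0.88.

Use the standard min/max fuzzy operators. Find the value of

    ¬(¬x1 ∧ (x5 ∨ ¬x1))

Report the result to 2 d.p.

0.47

¬x1 = 1 − 0.47 = 0.53
¬x1 = 1 − 0.47 = 0.53
x5 ∨ ¬x1 = max(a, b) on (0.35, 0.53) = 0.53
¬x1 ∧ (x5 ∨ ¬x1) = min(a, b) on (0.53, 0.53) = 0.53
¬(¬x1 ∧ (x5 ∨ ¬x1)) = 1 − 0.53 = 0.47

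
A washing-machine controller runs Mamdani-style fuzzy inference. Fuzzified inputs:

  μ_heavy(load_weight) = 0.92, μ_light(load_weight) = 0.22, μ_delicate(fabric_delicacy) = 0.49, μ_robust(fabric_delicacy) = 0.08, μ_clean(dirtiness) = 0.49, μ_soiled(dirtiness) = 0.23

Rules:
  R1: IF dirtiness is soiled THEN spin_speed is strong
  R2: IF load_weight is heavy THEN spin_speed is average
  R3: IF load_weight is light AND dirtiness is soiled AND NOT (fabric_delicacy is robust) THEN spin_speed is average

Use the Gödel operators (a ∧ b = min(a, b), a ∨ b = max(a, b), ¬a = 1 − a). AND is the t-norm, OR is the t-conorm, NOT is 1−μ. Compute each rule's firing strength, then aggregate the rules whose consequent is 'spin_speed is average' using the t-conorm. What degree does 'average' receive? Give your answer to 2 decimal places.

R1: soiled=0.23 → w = 0.23
R2: heavy=0.92 → w = 0.92
R3: light=0.22, soiled=0.23, ¬robust=1−0.08=0.92; AND[min(a, b)] → w = 0.22
Rules with consequent 'average': {R2, R3} → strengths 0.92, 0.22
Aggregate via t-conorm [max(a, b)]: 0.92

0.92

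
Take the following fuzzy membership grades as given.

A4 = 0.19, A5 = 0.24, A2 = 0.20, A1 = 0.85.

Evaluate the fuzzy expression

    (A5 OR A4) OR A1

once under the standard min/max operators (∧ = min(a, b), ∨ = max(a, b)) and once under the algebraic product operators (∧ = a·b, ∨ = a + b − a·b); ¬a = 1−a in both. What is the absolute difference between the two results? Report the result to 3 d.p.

0.058

Under standard min/max:
  A5 OR A4 = max(a, b) on (0.24, 0.19) = 0.24
  (A5 OR A4) OR A1 = max(a, b) on (0.24, 0.85) = 0.85
  → value = 0.8500
Under algebraic product:
  A5 OR A4 = a + b − a·b on (0.2400, 0.1900) = 0.3844
  (A5 OR A4) OR A1 = a + b − a·b on (0.3844, 0.8500) = 0.9077
  → value = 0.9077
|0.8500 − 0.9077| = 0.058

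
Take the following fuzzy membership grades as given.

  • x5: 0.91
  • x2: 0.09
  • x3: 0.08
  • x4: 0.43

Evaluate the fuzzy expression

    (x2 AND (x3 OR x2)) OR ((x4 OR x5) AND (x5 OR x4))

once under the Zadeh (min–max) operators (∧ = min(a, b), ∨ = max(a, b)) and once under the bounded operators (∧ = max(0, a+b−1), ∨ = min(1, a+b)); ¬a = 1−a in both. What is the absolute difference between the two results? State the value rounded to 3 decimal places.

0.090

Under Zadeh (min–max):
  x3 OR x2 = max(a, b) on (0.08, 0.09) = 0.09
  x2 AND (x3 OR x2) = min(a, b) on (0.09, 0.09) = 0.09
  x4 OR x5 = max(a, b) on (0.43, 0.91) = 0.91
  x5 OR x4 = max(a, b) on (0.91, 0.43) = 0.91
  (x4 OR x5) AND (x5 OR x4) = min(a, b) on (0.91, 0.91) = 0.91
  (x2 AND (x3 OR x2)) OR ((x4 OR x5) AND (x5 OR x4)) = max(a, b) on (0.09, 0.91) = 0.91
  → value = 0.9100
Under bounded:
  x3 OR x2 = min(1, a+b) on (0.08, 0.09) = 0.17
  x2 AND (x3 OR x2) = max(0, a+b−1) on (0.09, 0.17) = 0.00
  x4 OR x5 = min(1, a+b) on (0.43, 0.91) = 1.00
  x5 OR x4 = min(1, a+b) on (0.91, 0.43) = 1.00
  (x4 OR x5) AND (x5 OR x4) = max(0, a+b−1) on (1.00, 1.00) = 1.00
  (x2 AND (x3 OR x2)) OR ((x4 OR x5) AND (x5 OR x4)) = min(1, a+b) on (0.00, 1.00) = 1.00
  → value = 1.0000
|0.9100 − 1.0000| = 0.090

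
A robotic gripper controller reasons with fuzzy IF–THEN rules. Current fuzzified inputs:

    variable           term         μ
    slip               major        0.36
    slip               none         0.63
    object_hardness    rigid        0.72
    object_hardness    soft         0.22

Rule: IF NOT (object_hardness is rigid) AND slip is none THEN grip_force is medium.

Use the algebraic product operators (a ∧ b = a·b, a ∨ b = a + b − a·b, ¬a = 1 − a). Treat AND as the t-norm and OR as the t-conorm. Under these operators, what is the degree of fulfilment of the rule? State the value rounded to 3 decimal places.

firing strength: ¬rigid=1−0.72=0.28, none=0.63; AND[a·b] → w = 0.1764

0.176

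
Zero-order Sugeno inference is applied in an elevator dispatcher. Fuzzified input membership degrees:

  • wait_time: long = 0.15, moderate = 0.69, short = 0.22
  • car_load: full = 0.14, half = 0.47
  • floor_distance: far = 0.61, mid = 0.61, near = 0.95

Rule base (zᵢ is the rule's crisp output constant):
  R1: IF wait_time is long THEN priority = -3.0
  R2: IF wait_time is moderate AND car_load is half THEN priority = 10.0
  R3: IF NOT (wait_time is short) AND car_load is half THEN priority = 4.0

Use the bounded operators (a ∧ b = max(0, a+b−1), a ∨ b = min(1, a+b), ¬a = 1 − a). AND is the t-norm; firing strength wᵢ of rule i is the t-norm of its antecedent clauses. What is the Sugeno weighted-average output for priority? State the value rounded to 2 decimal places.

3.84

R1 (z=-3.0): long=0.15 → w = 0.15
R2 (z=10.0): moderate=0.69, half=0.47; AND[max(0, a+b−1)] → w = 0.16
R3 (z=4.0): ¬short=1−0.22=0.78, half=0.47; AND[max(0, a+b−1)] → w = 0.25
Weighted average = (0.15·-3.0 + 0.16·10.0 + 0.25·4.0) / (0.15 + 0.16 + 0.25)
  = 2.1500 / 0.5600 = 3.84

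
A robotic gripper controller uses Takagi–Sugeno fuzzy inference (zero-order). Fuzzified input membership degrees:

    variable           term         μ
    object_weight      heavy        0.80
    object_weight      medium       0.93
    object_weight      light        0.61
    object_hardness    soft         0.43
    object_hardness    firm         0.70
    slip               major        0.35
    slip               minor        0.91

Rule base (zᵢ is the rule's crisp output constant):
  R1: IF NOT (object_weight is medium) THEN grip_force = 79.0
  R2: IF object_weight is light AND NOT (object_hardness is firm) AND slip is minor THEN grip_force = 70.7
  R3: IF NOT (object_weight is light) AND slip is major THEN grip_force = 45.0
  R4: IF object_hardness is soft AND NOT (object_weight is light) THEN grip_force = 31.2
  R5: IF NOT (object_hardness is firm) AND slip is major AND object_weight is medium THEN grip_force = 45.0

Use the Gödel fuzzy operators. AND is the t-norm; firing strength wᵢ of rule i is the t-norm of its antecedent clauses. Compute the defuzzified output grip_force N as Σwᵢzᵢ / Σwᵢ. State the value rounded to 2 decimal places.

48.34

R1 (z=79.0): ¬medium=1−0.93=0.07 → w = 0.07
R2 (z=70.7): light=0.61, ¬firm=1−0.70=0.30, minor=0.91; AND[min(a, b)] → w = 0.30
R3 (z=45.0): ¬light=1−0.61=0.39, major=0.35; AND[min(a, b)] → w = 0.35
R4 (z=31.2): soft=0.43, ¬light=1−0.61=0.39; AND[min(a, b)] → w = 0.39
R5 (z=45.0): ¬firm=1−0.70=0.30, major=0.35, medium=0.93; AND[min(a, b)] → w = 0.30
Weighted average = (0.07·79.0 + 0.30·70.7 + 0.35·45.0 + 0.39·31.2 + 0.30·45.0) / (0.07 + 0.30 + 0.35 + 0.39 + 0.30)
  = 68.1580 / 1.4100 = 48.34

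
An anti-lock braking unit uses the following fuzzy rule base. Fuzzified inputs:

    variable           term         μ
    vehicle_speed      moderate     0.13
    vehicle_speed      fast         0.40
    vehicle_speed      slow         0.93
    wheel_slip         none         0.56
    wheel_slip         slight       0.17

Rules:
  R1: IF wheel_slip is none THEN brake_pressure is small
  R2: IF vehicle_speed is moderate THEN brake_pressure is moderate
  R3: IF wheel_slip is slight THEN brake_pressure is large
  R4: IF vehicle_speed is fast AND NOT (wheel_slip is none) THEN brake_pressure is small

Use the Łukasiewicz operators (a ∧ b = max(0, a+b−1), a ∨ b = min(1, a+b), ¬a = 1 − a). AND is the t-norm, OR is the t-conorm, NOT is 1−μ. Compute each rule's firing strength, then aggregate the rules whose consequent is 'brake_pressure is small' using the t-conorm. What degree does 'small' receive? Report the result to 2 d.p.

R1: none=0.56 → w = 0.56
R2: moderate=0.13 → w = 0.13
R3: slight=0.17 → w = 0.17
R4: fast=0.40, ¬none=1−0.56=0.44; AND[max(0, a+b−1)] → w = 0.00
Rules with consequent 'small': {R1, R4} → strengths 0.56, 0.00
Aggregate via t-conorm [min(1, a+b)]: 0.56

0.56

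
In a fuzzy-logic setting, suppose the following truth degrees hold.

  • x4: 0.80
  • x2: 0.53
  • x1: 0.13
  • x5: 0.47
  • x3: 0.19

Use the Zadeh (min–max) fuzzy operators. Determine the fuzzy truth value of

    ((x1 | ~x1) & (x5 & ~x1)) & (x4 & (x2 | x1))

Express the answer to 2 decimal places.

~x1 = 1 − 0.13 = 0.87
x1 | ~x1 = max(a, b) on (0.13, 0.87) = 0.87
~x1 = 1 − 0.13 = 0.87
x5 & ~x1 = min(a, b) on (0.47, 0.87) = 0.47
(x1 | ~x1) & (x5 & ~x1) = min(a, b) on (0.87, 0.47) = 0.47
x2 | x1 = max(a, b) on (0.53, 0.13) = 0.53
x4 & (x2 | x1) = min(a, b) on (0.80, 0.53) = 0.53
((x1 | ~x1) & (x5 & ~x1)) & (x4 & (x2 | x1)) = min(a, b) on (0.47, 0.53) = 0.47

0.47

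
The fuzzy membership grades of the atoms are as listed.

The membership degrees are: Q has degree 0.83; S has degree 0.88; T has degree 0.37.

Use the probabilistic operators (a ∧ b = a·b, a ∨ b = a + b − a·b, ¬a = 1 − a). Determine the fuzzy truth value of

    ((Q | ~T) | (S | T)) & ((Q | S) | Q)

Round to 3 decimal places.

~T = 1 − 0.3700 = 0.6300
Q | ~T = a + b − a·b on (0.8300, 0.6300) = 0.9371
S | T = a + b − a·b on (0.8800, 0.3700) = 0.9244
(Q | ~T) | (S | T) = a + b − a·b on (0.9371, 0.9244) = 0.9952
Q | S = a + b − a·b on (0.8300, 0.8800) = 0.9796
(Q | S) | Q = a + b − a·b on (0.9796, 0.8300) = 0.9965
((Q | ~T) | (S | T)) & ((Q | S) | Q) = a·b on (0.9952, 0.9965) = 0.9918

0.992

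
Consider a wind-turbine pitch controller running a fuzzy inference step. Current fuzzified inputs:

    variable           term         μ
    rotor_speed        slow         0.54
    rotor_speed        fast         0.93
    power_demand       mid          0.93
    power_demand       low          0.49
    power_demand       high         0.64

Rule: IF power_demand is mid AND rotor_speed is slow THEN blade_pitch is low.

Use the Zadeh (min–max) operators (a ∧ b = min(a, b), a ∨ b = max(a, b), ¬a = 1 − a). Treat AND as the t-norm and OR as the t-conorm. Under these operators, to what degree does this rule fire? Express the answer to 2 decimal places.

0.54

firing strength: mid=0.93, slow=0.54; AND[min(a, b)] → w = 0.54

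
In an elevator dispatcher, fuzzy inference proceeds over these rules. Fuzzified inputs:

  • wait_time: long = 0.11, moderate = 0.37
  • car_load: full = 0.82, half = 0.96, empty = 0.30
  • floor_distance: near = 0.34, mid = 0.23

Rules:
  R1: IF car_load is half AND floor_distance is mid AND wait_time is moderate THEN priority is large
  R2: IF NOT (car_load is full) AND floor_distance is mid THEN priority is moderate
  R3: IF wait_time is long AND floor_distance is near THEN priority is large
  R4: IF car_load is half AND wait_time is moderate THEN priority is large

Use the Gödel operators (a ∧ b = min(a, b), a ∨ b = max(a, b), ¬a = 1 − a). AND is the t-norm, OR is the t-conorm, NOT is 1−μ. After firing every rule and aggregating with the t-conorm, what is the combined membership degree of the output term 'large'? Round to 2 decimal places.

R1: half=0.96, mid=0.23, moderate=0.37; AND[min(a, b)] → w = 0.23
R2: ¬full=1−0.82=0.18, mid=0.23; AND[min(a, b)] → w = 0.18
R3: long=0.11, near=0.34; AND[min(a, b)] → w = 0.11
R4: half=0.96, moderate=0.37; AND[min(a, b)] → w = 0.37
Rules with consequent 'large': {R1, R3, R4} → strengths 0.23, 0.11, 0.37
Aggregate via t-conorm [max(a, b)]: 0.37

0.37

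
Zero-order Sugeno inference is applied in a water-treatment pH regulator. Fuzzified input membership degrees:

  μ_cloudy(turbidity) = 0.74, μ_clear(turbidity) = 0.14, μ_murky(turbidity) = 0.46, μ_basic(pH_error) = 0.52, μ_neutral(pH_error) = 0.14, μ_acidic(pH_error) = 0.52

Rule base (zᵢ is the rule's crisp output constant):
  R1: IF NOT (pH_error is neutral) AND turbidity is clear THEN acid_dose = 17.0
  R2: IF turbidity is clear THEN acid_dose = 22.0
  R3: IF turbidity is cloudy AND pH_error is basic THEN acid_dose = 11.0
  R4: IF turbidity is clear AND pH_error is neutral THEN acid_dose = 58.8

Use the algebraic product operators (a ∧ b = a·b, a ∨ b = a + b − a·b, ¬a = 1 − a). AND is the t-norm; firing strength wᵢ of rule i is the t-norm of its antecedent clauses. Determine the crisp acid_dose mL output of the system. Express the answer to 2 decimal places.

15.81

R1 (z=17.0): ¬neutral=1−0.14=0.86, clear=0.14; AND[a·b] → w = 0.1204
R2 (z=22.0): clear=0.14 → w = 0.1400
R3 (z=11.0): cloudy=0.74, basic=0.52; AND[a·b] → w = 0.3848
R4 (z=58.8): clear=0.14, neutral=0.14; AND[a·b] → w = 0.0196
Weighted average = (0.1204·17.0 + 0.1400·22.0 + 0.3848·11.0 + 0.0196·58.8) / (0.1204 + 0.1400 + 0.3848 + 0.0196)
  = 10.5121 / 0.6648 = 15.81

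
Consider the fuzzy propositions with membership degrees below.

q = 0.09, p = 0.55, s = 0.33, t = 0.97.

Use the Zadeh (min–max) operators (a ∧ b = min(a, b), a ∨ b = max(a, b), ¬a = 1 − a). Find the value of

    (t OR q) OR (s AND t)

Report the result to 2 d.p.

0.97

t OR q = max(a, b) on (0.97, 0.09) = 0.97
s AND t = min(a, b) on (0.33, 0.97) = 0.33
(t OR q) OR (s AND t) = max(a, b) on (0.97, 0.33) = 0.97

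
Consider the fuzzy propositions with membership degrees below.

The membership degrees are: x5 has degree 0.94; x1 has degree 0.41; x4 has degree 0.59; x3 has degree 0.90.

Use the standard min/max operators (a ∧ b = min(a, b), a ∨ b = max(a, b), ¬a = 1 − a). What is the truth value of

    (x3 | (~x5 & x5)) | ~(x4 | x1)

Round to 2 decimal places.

0.90

~x5 = 1 − 0.94 = 0.06
~x5 & x5 = min(a, b) on (0.06, 0.94) = 0.06
x3 | (~x5 & x5) = max(a, b) on (0.90, 0.06) = 0.90
x4 | x1 = max(a, b) on (0.59, 0.41) = 0.59
~(x4 | x1) = 1 − 0.59 = 0.41
(x3 | (~x5 & x5)) | ~(x4 | x1) = max(a, b) on (0.90, 0.41) = 0.90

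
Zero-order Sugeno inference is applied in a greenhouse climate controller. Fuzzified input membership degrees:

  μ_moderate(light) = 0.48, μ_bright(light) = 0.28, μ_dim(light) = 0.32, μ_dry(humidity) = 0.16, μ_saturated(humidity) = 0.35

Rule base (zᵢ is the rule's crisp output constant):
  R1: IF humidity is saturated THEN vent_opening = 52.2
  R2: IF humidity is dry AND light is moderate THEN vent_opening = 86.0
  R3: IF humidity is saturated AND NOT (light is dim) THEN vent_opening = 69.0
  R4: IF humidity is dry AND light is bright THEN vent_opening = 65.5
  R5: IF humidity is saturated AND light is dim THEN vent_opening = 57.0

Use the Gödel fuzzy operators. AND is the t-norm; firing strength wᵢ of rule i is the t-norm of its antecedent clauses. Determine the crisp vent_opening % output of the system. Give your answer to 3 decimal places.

63.358

R1 (z=52.2): saturated=0.35 → w = 0.35
R2 (z=86.0): dry=0.16, moderate=0.48; AND[min(a, b)] → w = 0.16
R3 (z=69.0): saturated=0.35, ¬dim=1−0.32=0.68; AND[min(a, b)] → w = 0.35
R4 (z=65.5): dry=0.16, bright=0.28; AND[min(a, b)] → w = 0.16
R5 (z=57.0): saturated=0.35, dim=0.32; AND[min(a, b)] → w = 0.32
Weighted average = (0.35·52.2 + 0.16·86.0 + 0.35·69.0 + 0.16·65.5 + 0.32·57.0) / (0.35 + 0.16 + 0.35 + 0.16 + 0.32)
  = 84.9000 / 1.3400 = 63.358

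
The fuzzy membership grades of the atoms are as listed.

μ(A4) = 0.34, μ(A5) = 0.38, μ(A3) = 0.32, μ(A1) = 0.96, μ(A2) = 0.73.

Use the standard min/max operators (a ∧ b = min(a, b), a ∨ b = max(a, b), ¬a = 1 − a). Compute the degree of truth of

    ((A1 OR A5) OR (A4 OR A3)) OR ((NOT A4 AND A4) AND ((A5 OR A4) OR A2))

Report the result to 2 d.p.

A1 OR A5 = max(a, b) on (0.96, 0.38) = 0.96
A4 OR A3 = max(a, b) on (0.34, 0.32) = 0.34
(A1 OR A5) OR (A4 OR A3) = max(a, b) on (0.96, 0.34) = 0.96
NOT A4 = 1 − 0.34 = 0.66
NOT A4 AND A4 = min(a, b) on (0.66, 0.34) = 0.34
A5 OR A4 = max(a, b) on (0.38, 0.34) = 0.38
(A5 OR A4) OR A2 = max(a, b) on (0.38, 0.73) = 0.73
(NOT A4 AND A4) AND ((A5 OR A4) OR A2) = min(a, b) on (0.34, 0.73) = 0.34
((A1 OR A5) OR (A4 OR A3)) OR ((NOT A4 AND A4) AND ((A5 OR A4) OR A2)) = max(a, b) on (0.96, 0.34) = 0.96

0.96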